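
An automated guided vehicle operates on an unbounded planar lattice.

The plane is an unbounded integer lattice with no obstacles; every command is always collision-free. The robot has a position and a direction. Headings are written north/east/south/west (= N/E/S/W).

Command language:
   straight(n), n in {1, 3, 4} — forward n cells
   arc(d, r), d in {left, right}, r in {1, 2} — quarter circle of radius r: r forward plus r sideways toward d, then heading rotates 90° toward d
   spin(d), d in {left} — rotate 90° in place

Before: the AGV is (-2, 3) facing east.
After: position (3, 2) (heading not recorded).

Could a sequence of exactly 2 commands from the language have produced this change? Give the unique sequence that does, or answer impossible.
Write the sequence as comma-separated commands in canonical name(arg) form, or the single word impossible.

straight(4), arc(right, 1)

key: running arc(right, 1) before straight(4) would end elsewhere — order is forced
begin: (-2, 3) facing east
1. straight(4) → (2, 3) facing east
2. arc(right, 1) → (3, 2) facing south
uniquely the one of 64 2-step routes that fits.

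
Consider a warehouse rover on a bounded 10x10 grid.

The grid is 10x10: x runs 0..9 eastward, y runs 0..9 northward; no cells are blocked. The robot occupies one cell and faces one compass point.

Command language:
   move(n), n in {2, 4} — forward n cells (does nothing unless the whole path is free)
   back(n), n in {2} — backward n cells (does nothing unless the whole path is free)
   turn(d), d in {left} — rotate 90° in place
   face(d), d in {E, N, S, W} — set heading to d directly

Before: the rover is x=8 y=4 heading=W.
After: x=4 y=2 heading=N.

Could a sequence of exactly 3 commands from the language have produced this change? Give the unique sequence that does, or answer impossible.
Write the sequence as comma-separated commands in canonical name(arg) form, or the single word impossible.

key: order matters: swapping move(4) and back(2) lands elsewhere
from: x=8 y=4 heading=W
1. move(4) → x=4 y=4 heading=W
2. face(N) → x=4 y=4 heading=N
3. back(2) → x=4 y=2 heading=N
no rival 3-sequence matches.

move(4), face(N), back(2)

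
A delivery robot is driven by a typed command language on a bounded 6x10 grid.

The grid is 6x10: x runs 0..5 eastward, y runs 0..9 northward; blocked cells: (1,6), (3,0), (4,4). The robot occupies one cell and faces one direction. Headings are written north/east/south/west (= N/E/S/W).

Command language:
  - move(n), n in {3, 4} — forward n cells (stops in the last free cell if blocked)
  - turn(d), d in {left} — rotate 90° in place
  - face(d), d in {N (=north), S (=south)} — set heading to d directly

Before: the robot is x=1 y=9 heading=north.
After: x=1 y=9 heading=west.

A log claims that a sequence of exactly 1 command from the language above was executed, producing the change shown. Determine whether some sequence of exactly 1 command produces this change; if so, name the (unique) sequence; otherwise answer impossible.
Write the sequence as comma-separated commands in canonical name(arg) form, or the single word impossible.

key: (1,9) unchanged — the single command moves nothing
from: x=1 y=9 heading=north
1. turn(left) → x=1 y=9 heading=west
uniquely the one of 5 1-step routes that fits.

turn(left)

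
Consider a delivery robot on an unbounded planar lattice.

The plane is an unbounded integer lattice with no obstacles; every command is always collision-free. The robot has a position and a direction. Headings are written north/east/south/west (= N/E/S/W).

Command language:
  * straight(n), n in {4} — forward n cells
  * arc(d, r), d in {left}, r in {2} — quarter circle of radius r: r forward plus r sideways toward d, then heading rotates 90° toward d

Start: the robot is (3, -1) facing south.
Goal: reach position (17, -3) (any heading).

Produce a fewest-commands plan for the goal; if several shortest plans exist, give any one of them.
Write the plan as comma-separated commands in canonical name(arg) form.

arc(left, 2), straight(4), straight(4), straight(4)

t0: (3, -1) facing south
[1] after arc(left, 2): (5, -3) facing east
[2] after straight(4): (9, -3) facing east
[3] after straight(4): (13, -3) facing east
[4] after straight(4): (17, -3) facing east
nothing shorter than 4 reaches the goal.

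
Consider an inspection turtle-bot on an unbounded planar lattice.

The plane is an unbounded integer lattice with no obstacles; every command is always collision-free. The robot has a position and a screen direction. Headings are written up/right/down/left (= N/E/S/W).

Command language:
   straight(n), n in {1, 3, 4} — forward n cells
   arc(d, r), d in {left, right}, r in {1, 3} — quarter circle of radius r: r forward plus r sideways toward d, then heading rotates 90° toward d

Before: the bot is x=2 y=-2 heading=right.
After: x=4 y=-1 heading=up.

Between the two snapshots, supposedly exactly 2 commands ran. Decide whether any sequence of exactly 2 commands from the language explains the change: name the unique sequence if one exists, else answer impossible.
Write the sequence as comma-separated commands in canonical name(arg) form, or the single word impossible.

straight(1), arc(left, 1)

key: position moved to (4,-1) AND the heading swung to N — translation plus rotation needed
from: x=2 y=-2 heading=right
1. straight(1) → x=3 y=-2 heading=right
2. arc(left, 1) → x=4 y=-1 heading=up
no rival 2-sequence matches.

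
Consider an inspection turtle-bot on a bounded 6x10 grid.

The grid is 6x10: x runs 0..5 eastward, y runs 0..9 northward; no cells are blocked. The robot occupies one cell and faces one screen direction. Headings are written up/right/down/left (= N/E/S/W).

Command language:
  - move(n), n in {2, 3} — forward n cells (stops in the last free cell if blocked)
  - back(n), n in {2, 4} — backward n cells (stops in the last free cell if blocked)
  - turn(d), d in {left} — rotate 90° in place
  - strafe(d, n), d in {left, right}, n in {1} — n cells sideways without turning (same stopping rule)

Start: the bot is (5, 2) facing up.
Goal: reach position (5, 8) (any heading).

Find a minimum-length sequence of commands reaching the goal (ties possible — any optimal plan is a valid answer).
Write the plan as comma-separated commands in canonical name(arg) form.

move(3), move(3)

from: (5, 2) facing up
[1] after move(3): (5, 5) facing up
[2] after move(3): (5, 8) facing up
no 1-step plan works, so 2 is optimal.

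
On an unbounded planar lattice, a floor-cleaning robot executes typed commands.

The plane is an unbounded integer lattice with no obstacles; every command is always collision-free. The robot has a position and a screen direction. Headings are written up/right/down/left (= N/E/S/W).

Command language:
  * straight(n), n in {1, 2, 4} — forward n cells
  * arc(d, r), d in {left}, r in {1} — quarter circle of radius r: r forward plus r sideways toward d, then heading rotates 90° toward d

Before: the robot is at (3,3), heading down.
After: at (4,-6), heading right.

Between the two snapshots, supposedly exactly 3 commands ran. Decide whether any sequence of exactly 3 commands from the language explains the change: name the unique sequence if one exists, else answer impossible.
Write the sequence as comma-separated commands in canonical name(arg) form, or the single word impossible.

straight(4), straight(4), arc(left, 1)

key: order matters: swapping straight(4) and arc(left, 1) lands elsewhere
t0: at (3,3), heading down
[1] after straight(4): at (3,-1), heading down
[2] after straight(4): at (3,-5), heading down
[3] after arc(left, 1): at (4,-6), heading right
uniquely the one of 64 3-step routes that fits.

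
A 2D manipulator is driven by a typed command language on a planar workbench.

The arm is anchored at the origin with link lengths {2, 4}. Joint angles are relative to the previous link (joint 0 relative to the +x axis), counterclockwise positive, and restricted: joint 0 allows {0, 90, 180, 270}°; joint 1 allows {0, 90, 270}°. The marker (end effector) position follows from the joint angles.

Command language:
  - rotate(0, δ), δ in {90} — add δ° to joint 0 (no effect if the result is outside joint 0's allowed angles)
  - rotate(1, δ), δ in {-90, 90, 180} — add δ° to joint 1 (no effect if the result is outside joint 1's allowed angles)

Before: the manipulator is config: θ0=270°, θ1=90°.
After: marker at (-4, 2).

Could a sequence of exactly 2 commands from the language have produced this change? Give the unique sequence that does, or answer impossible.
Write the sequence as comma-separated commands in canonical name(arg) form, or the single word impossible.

rotate(0, 90), rotate(0, 90)

initial: config: θ0=270°, θ1=90°
1. rotate(0, 90) → config: θ0=0°, θ1=90°
2. rotate(0, 90) → config: θ0=90°, θ1=90°
no rival 2-sequence matches.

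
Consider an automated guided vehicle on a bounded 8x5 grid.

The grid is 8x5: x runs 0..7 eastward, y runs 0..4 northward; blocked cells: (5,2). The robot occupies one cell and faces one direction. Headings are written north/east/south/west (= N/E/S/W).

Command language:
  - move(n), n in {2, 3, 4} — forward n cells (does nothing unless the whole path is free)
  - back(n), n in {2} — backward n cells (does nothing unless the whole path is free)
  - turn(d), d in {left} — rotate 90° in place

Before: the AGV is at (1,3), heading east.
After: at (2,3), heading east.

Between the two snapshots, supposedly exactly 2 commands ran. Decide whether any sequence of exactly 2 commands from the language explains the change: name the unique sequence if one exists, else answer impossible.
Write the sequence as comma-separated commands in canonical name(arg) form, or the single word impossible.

move(3), back(2)

key: still facing E at the end — nothing in the sequence rotates
t0: at (1,3), heading east
1. move(3) → at (4,3), heading east
2. back(2) → at (2,3), heading east
all 25 alternatives checked — unique.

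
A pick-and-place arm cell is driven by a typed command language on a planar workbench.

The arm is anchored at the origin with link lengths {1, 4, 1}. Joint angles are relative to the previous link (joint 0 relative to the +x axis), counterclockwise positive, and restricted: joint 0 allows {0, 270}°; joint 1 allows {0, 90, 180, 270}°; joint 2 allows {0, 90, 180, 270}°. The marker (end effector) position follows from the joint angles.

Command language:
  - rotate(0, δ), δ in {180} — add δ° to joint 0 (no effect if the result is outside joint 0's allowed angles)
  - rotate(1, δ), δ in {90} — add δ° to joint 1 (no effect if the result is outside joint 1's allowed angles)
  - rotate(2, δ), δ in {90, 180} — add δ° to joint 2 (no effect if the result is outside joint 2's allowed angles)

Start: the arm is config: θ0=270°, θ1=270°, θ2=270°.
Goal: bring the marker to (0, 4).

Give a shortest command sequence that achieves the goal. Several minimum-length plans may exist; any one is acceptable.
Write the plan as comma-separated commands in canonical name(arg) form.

t0: config: θ0=270°, θ1=270°, θ2=270°
step 1 (rotate(2, 90)): config: θ0=270°, θ1=270°, θ2=0°
step 2 (rotate(1, 90)): config: θ0=270°, θ1=0°, θ2=0°
step 3 (rotate(1, 90)): config: θ0=270°, θ1=90°, θ2=0°
step 4 (rotate(1, 90)): config: θ0=270°, θ1=180°, θ2=0°
minimal: 4 command(s), checked below 4.

rotate(2, 90), rotate(1, 90), rotate(1, 90), rotate(1, 90)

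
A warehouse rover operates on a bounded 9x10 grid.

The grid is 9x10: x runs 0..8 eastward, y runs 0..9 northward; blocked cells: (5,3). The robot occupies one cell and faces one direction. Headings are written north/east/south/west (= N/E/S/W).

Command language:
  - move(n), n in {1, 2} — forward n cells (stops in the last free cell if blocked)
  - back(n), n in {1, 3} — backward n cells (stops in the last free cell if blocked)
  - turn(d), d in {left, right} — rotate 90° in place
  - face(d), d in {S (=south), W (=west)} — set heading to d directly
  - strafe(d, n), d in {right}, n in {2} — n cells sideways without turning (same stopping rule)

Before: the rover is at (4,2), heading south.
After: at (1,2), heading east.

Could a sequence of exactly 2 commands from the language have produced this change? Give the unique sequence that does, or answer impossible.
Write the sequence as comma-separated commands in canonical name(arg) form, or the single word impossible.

turn(left), back(3)

key: position moved to (1,2) AND the heading swung to E — translation plus rotation needed
start: at (4,2), heading south
1. turn(left) → at (4,2), heading east
2. back(3) → at (1,2), heading east
all 81 alternatives checked — unique.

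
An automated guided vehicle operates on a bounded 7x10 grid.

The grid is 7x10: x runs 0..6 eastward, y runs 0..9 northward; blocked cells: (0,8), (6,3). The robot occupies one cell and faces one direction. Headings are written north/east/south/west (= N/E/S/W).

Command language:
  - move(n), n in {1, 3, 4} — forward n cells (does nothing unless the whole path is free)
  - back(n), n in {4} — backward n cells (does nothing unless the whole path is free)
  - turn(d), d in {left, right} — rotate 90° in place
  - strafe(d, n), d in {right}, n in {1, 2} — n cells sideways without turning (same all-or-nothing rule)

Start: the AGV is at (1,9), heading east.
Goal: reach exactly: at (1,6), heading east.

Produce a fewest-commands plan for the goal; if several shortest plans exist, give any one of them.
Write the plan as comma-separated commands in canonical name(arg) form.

strafe(right, 2), strafe(right, 1)

initial: at (1,9), heading east
[1] after strafe(right, 2): at (1,7), heading east
[2] after strafe(right, 1): at (1,6), heading east
no 1-step plan works, so 2 is optimal.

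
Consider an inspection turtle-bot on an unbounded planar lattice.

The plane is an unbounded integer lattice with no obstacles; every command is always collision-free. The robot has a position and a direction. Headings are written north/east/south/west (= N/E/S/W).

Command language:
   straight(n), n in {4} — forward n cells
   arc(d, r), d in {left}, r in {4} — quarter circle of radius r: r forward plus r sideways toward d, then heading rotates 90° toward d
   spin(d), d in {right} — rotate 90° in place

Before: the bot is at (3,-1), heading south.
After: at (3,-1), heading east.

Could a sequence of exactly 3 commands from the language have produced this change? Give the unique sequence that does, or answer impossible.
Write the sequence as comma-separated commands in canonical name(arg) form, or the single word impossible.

key: (3,-1) unmoved — no command in the sequence translates
initial: at (3,-1), heading south
[1] after spin(right): at (3,-1), heading west
[2] after spin(right): at (3,-1), heading north
[3] after spin(right): at (3,-1), heading east
no other 3-command option fits: unique.

spin(right), spin(right), spin(right)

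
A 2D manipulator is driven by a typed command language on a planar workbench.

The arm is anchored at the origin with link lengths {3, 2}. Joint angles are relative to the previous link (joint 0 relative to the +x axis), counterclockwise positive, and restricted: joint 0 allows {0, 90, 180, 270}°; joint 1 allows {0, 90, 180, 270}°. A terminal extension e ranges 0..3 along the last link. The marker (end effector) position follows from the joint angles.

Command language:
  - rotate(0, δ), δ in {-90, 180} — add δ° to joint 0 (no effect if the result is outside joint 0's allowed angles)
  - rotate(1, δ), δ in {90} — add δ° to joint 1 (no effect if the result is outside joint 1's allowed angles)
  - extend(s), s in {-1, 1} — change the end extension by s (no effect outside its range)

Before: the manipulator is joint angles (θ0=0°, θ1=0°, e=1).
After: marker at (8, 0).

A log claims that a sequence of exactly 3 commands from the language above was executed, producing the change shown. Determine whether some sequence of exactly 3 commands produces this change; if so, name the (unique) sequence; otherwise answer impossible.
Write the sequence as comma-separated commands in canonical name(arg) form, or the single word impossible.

initial: joint angles (θ0=0°, θ1=0°, e=1)
1. extend(1) → joint angles (θ0=0°, θ1=0°, e=2)
2. extend(1) → joint angles (θ0=0°, θ1=0°, e=3)
3. extend(1) → joint angles (θ0=0°, θ1=0°, e=3)
no rival 3-sequence matches.

extend(1), extend(1), extend(1)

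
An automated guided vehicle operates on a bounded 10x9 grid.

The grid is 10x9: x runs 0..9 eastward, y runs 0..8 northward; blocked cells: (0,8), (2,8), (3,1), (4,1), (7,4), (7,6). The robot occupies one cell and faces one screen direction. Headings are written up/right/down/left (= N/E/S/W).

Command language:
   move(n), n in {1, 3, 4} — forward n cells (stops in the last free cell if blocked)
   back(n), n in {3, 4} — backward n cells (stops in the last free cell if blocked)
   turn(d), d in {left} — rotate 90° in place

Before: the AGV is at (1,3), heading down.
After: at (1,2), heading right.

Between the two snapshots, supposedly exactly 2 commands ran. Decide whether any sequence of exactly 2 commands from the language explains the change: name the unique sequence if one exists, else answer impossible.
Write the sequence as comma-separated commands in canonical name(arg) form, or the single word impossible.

move(1), turn(left)

key: running turn(left) before move(1) would end elsewhere — order is forced
t0: at (1,3), heading down
[1] after move(1): at (1,2), heading down
[2] after turn(left): at (1,2), heading right
uniquely the one of 36 2-step routes that fits.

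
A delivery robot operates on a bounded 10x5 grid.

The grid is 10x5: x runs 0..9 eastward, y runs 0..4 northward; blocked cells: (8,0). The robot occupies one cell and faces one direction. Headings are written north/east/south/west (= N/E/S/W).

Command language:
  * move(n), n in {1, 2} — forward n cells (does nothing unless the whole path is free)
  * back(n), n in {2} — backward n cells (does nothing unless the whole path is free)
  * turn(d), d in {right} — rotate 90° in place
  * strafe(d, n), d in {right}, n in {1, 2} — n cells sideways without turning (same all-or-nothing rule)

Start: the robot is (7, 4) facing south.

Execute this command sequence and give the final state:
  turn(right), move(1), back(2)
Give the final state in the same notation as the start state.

initial: (7, 4) facing south
[1] after turn(right): (7, 4) facing west
[2] after move(1): (6, 4) facing west
[3] after back(2): (8, 4) facing west

(8, 4) facing west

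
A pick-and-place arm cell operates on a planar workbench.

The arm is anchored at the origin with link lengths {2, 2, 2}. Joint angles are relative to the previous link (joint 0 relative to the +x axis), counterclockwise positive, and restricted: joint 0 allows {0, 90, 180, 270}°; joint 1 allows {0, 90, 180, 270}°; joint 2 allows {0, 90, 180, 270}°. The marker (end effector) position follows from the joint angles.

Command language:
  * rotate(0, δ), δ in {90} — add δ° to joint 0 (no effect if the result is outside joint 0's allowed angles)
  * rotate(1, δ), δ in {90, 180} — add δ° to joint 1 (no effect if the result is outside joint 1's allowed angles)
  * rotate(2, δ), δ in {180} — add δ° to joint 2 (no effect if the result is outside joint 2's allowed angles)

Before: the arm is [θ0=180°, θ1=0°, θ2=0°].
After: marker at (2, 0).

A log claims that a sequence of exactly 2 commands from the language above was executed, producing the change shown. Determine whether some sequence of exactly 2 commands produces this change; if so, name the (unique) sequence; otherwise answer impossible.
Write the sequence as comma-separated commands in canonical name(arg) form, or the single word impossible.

rotate(1, 90), rotate(1, 90)

begin: [θ0=180°, θ1=0°, θ2=0°]
t=1 rotate(1, 90) ⇒ [θ0=180°, θ1=90°, θ2=0°]
t=2 rotate(1, 90) ⇒ [θ0=180°, θ1=180°, θ2=0°]
uniquely the one of 16 2-step routes that fits.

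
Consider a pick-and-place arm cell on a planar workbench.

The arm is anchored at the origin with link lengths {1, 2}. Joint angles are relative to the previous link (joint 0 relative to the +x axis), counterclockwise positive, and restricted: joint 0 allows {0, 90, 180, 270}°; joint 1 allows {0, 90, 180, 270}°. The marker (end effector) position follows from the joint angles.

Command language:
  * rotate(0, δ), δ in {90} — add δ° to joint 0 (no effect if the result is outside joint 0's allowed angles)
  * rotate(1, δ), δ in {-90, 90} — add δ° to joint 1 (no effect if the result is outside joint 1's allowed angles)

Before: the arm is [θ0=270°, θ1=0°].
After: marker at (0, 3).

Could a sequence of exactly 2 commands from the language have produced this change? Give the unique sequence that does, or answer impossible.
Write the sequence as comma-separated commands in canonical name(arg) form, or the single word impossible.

rotate(0, 90), rotate(0, 90)

from: [θ0=270°, θ1=0°]
1. rotate(0, 90) → [θ0=0°, θ1=0°]
2. rotate(0, 90) → [θ0=90°, θ1=0°]
no other 2-command option fits: unique.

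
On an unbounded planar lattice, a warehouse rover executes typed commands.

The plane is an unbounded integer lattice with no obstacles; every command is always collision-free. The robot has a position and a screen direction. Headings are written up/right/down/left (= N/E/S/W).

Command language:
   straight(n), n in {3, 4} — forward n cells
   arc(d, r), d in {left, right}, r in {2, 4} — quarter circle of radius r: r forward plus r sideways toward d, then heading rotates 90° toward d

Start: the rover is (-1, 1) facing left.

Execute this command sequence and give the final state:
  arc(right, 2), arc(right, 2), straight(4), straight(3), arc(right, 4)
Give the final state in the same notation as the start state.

t0: (-1, 1) facing left
[1] after arc(right, 2): (-3, 3) facing up
[2] after arc(right, 2): (-1, 5) facing right
[3] after straight(4): (3, 5) facing right
[4] after straight(3): (6, 5) facing right
[5] after arc(right, 4): (10, 1) facing down

(10, 1) facing down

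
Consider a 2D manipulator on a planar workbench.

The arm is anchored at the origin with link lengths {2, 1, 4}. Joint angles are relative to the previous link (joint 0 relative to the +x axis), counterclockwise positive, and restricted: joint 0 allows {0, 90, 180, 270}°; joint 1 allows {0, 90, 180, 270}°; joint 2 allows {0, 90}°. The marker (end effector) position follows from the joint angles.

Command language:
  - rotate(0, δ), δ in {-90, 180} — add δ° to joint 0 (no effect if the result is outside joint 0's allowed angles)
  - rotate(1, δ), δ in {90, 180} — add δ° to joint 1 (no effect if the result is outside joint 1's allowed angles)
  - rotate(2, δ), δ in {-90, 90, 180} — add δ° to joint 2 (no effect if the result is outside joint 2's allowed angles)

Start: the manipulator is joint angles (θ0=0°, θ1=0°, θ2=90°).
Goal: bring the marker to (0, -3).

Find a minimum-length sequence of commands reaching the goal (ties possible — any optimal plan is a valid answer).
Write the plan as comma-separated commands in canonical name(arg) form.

initial: joint angles (θ0=0°, θ1=0°, θ2=90°)
t=1 rotate(0, -90) ⇒ joint angles (θ0=270°, θ1=0°, θ2=90°)
t=2 rotate(0, 180) ⇒ joint angles (θ0=90°, θ1=0°, θ2=90°)
t=3 rotate(1, 180) ⇒ joint angles (θ0=90°, θ1=180°, θ2=90°)
t=4 rotate(2, -90) ⇒ joint angles (θ0=90°, θ1=180°, θ2=0°)
no 3-step plan works, so 4 is optimal.

rotate(0, -90), rotate(0, 180), rotate(1, 180), rotate(2, -90)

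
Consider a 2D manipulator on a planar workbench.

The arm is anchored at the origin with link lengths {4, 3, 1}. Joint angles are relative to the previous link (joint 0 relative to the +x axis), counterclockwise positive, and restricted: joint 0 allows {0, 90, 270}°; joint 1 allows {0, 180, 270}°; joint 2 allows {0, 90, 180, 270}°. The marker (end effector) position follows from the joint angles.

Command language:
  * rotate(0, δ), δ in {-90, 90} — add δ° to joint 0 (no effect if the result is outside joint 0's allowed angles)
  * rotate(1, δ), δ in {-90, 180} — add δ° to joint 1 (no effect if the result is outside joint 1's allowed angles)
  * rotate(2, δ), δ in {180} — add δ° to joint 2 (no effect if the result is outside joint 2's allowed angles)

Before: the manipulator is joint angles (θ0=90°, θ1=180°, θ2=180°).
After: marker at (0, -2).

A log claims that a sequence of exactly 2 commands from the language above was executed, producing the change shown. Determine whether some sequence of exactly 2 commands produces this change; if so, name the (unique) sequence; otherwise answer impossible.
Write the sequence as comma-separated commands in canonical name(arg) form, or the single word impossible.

begin: joint angles (θ0=90°, θ1=180°, θ2=180°)
1. rotate(0, -90) → joint angles (θ0=0°, θ1=180°, θ2=180°)
2. rotate(0, -90) → joint angles (θ0=270°, θ1=180°, θ2=180°)
no other 2-command option fits: unique.

rotate(0, -90), rotate(0, -90)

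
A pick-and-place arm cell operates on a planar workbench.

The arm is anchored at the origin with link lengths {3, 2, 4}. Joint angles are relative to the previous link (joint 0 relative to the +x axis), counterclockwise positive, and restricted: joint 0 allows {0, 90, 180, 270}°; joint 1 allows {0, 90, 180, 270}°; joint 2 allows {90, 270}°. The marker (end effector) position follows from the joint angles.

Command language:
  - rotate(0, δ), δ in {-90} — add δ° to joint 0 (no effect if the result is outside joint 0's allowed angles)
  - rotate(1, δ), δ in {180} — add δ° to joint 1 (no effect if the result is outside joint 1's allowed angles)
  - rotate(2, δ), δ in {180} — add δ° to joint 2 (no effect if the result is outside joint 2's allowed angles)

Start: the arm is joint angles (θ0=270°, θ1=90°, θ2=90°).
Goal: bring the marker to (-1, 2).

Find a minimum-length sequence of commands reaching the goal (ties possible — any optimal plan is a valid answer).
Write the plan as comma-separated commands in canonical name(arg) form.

rotate(0, -90), rotate(0, -90), rotate(0, -90)

start: joint angles (θ0=270°, θ1=90°, θ2=90°)
1. rotate(0, -90) → joint angles (θ0=180°, θ1=90°, θ2=90°)
2. rotate(0, -90) → joint angles (θ0=90°, θ1=90°, θ2=90°)
3. rotate(0, -90) → joint angles (θ0=0°, θ1=90°, θ2=90°)
minimal: 3 command(s), checked below 3.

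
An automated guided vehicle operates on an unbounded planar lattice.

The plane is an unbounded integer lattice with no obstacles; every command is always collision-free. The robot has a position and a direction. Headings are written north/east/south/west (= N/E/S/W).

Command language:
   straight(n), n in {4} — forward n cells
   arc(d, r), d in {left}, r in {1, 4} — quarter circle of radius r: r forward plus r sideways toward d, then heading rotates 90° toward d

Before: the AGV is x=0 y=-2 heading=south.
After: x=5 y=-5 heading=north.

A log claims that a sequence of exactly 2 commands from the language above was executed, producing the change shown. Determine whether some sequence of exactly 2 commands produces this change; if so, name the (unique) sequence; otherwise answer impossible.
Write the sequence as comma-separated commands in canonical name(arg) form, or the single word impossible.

key: running arc(left, 1) before arc(left, 4) would end elsewhere — order is forced
t0: x=0 y=-2 heading=south
1. arc(left, 4) → x=4 y=-6 heading=east
2. arc(left, 1) → x=5 y=-5 heading=north
no rival 2-sequence matches.

arc(left, 4), arc(left, 1)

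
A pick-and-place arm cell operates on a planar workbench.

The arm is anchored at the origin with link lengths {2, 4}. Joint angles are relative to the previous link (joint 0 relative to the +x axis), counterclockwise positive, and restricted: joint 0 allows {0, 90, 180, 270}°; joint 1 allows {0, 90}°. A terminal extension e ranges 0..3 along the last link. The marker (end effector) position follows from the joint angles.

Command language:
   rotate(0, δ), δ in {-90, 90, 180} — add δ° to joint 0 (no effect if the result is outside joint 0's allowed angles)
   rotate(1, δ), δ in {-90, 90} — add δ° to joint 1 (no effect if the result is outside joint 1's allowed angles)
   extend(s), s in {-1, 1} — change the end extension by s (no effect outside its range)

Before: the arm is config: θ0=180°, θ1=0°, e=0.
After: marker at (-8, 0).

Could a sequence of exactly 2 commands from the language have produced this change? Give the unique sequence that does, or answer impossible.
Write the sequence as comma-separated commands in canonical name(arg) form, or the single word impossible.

extend(1), extend(1)

start: config: θ0=180°, θ1=0°, e=0
t=1 extend(1) ⇒ config: θ0=180°, θ1=0°, e=1
t=2 extend(1) ⇒ config: θ0=180°, θ1=0°, e=2
uniquely the one of 49 2-step routes that fits.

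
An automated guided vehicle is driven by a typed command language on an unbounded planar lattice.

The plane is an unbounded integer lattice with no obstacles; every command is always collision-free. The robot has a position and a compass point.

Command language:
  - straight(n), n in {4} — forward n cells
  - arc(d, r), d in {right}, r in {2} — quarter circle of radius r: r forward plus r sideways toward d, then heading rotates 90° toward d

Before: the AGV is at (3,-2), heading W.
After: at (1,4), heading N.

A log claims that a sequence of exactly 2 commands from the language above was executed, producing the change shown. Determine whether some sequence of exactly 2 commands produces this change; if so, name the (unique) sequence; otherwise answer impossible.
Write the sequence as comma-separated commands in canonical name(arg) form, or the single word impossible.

key: running straight(4) before arc(right, 2) would end elsewhere — order is forced
from: at (3,-2), heading W
1. arc(right, 2) → at (1,0), heading N
2. straight(4) → at (1,4), heading N
uniquely the one of 4 2-step routes that fits.

arc(right, 2), straight(4)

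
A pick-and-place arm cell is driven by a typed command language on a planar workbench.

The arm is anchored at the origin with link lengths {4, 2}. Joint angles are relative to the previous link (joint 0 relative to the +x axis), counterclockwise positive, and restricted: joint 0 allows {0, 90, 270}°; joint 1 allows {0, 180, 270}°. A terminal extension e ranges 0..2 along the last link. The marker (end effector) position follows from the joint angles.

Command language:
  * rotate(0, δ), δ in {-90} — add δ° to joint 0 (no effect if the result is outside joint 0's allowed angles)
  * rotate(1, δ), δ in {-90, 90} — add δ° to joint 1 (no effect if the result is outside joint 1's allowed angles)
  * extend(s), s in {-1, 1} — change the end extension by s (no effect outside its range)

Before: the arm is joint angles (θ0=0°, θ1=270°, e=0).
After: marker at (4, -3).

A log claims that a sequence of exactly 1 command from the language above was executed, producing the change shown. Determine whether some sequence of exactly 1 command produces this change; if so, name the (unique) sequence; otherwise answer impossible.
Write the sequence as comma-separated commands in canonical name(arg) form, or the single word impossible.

extend(1)

start: joint angles (θ0=0°, θ1=270°, e=0)
t=1 extend(1) ⇒ joint angles (θ0=0°, θ1=270°, e=1)
all 5 alternatives checked — unique.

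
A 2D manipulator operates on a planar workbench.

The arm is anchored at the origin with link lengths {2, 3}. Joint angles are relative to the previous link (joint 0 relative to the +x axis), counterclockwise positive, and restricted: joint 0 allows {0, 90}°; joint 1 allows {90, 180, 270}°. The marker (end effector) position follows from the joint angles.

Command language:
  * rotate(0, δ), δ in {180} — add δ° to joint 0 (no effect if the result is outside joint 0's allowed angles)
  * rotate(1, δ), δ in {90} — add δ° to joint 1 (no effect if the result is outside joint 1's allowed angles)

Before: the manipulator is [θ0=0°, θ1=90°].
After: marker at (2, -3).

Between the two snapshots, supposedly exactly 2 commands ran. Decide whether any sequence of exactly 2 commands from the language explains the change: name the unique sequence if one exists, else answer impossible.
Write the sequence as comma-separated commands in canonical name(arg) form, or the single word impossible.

from: [θ0=0°, θ1=90°]
[1] after rotate(1, 90): [θ0=0°, θ1=180°]
[2] after rotate(1, 90): [θ0=0°, θ1=270°]
uniquely the one of 4 2-step routes that fits.

rotate(1, 90), rotate(1, 90)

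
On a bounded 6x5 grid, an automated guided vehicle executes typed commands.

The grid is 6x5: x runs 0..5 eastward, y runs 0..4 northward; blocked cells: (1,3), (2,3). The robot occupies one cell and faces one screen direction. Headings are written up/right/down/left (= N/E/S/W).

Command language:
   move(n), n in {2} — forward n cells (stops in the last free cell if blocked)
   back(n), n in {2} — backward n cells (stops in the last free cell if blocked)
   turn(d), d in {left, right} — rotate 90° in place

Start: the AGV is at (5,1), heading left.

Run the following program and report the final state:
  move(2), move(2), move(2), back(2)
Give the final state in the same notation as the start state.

at (2,1), heading left

t0: at (5,1), heading left
[1] after move(2): at (3,1), heading left
[2] after move(2): at (1,1), heading left
[3] after move(2): at (0,1), heading left
[4] after back(2): at (2,1), heading left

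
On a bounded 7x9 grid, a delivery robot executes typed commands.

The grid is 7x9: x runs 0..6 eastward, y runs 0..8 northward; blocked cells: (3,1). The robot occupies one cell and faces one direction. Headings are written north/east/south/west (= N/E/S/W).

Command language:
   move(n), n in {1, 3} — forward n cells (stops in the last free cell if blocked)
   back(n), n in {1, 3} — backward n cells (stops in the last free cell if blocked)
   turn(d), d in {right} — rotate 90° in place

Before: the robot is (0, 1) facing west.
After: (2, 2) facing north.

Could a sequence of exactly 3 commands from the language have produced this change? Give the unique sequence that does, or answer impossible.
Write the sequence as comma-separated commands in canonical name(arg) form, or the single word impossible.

key: back(3) is stopped early by the blocked cell at (3,1)
start: (0, 1) facing west
1. back(3) → (2, 1) facing west
2. turn(right) → (2, 1) facing north
3. move(1) → (2, 2) facing north
no rival 3-sequence matches.

back(3), turn(right), move(1)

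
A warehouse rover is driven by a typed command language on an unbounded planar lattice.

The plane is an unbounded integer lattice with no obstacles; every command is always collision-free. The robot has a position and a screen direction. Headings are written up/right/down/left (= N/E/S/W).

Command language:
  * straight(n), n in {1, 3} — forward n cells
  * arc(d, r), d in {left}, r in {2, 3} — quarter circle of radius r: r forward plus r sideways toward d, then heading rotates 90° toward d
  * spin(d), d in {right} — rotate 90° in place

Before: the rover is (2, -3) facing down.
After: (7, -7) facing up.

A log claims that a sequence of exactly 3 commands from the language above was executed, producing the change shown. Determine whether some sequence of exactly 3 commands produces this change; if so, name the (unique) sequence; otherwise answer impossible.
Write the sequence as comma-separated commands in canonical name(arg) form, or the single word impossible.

key: cell and facing (now N) both changed — the 3 commands mix motion and turning
begin: (2, -3) facing down
1. straight(3) → (2, -6) facing down
2. arc(left, 3) → (5, -9) facing right
3. arc(left, 2) → (7, -7) facing up
no other 3-command option fits: unique.

straight(3), arc(left, 3), arc(left, 2)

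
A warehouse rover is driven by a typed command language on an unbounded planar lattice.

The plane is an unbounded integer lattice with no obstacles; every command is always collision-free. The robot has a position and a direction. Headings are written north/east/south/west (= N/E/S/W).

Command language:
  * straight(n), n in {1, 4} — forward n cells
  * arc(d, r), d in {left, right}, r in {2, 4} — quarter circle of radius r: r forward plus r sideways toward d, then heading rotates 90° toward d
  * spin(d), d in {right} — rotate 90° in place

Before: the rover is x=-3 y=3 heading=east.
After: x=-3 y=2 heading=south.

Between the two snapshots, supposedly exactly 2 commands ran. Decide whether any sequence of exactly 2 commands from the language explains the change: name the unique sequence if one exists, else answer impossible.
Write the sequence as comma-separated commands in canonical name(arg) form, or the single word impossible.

key: order matters: swapping spin(right) and straight(1) lands elsewhere
from: x=-3 y=3 heading=east
[1] after spin(right): x=-3 y=3 heading=south
[2] after straight(1): x=-3 y=2 heading=south
uniquely the one of 49 2-step routes that fits.

spin(right), straight(1)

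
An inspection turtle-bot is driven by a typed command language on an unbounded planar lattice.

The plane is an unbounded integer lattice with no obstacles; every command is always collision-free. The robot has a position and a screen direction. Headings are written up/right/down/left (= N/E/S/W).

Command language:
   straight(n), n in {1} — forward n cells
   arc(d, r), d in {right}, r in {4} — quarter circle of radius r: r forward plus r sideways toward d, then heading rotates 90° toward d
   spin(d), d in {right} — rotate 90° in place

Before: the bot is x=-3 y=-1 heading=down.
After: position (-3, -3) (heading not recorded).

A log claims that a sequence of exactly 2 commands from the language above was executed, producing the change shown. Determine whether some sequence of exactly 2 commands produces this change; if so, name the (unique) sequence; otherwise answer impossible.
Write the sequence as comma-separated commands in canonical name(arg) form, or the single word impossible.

straight(1), straight(1)

from: x=-3 y=-1 heading=down
1. straight(1) → x=-3 y=-2 heading=down
2. straight(1) → x=-3 y=-3 heading=down
all 9 alternatives checked — unique.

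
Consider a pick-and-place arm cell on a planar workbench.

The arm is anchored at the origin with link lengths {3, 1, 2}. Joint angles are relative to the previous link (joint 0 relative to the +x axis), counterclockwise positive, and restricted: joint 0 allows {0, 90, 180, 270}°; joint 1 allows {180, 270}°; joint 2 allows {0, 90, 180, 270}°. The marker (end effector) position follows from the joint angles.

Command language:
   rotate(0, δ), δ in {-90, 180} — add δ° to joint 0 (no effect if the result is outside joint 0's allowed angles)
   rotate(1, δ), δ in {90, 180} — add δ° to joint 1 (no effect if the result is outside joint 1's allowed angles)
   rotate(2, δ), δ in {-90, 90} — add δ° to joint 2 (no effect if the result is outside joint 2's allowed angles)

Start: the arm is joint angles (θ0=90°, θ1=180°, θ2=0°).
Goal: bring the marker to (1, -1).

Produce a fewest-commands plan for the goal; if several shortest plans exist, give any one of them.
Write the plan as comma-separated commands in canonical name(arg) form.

rotate(0, -90), rotate(1, 90), rotate(2, -90)

t0: joint angles (θ0=90°, θ1=180°, θ2=0°)
step 1 (rotate(0, -90)): joint angles (θ0=0°, θ1=180°, θ2=0°)
step 2 (rotate(1, 90)): joint angles (θ0=0°, θ1=270°, θ2=0°)
step 3 (rotate(2, -90)): joint angles (θ0=0°, θ1=270°, θ2=270°)
no 2-step plan works, so 3 is optimal.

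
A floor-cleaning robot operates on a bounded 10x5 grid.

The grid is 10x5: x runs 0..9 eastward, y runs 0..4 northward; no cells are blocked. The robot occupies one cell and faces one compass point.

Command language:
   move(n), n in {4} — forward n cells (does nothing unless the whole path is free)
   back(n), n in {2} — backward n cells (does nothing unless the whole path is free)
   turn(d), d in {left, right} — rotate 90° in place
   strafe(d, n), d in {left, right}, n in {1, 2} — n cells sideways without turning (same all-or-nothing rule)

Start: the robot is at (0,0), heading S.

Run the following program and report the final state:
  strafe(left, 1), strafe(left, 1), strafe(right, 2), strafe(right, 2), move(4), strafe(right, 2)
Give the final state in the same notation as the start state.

at (0,0), heading S

from: at (0,0), heading S
[1] after strafe(left, 1): at (1,0), heading S
[2] after strafe(left, 1): at (2,0), heading S
[3] after strafe(right, 2): at (0,0), heading S
[4] after strafe(right, 2): at (0,0), heading S
[5] after move(4): at (0,0), heading S
[6] after strafe(right, 2): at (0,0), heading S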